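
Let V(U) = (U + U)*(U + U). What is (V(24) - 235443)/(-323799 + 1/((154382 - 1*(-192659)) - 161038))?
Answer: 43364553417/60227585396 ≈ 0.72001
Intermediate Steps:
V(U) = 4*U² (V(U) = (2*U)*(2*U) = 4*U²)
(V(24) - 235443)/(-323799 + 1/((154382 - 1*(-192659)) - 161038)) = (4*24² - 235443)/(-323799 + 1/((154382 - 1*(-192659)) - 161038)) = (4*576 - 235443)/(-323799 + 1/((154382 + 192659) - 161038)) = (2304 - 235443)/(-323799 + 1/(347041 - 161038)) = -233139/(-323799 + 1/186003) = -233139/(-60227585396/186003) = -233139*(-186003/60227585396) = 43364553417/60227585396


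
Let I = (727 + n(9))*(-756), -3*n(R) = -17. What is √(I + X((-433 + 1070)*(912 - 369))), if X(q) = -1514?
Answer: I*√555410 ≈ 745.26*I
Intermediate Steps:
n(R) = 17/3 (n(R) = -⅓*(-17) = 17/3)
I = -553896 (I = (727 + 17/3)*(-756) = (2198/3)*(-756) = -553896)
√(I + X((-433 + 1070)*(912 - 369))) = √(-553896 - 1514) = √(-555410) = I*√555410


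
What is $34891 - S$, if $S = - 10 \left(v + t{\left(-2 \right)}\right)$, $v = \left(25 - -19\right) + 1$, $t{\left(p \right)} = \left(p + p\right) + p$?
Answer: $35281$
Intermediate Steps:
$t{\left(p \right)} = 3 p$ ($t{\left(p \right)} = 2 p + p = 3 p$)
$v = 45$ ($v = \left(25 + 19\right) + 1 = 44 + 1 = 45$)
$S = -390$ ($S = - 10 \left(45 + 3 \left(-2\right)\right) = - 10 \left(45 - 6\right) = \left(-10\right) 39 = -390$)
$34891 - S = 34891 - -390 = 34891 + 390 = 35281$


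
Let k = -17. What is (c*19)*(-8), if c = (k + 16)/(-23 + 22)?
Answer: -152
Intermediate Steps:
c = 1 (c = (-17 + 16)/(-23 + 22) = -1/(-1) = -1*(-1) = 1)
(c*19)*(-8) = (1*19)*(-8) = 19*(-8) = -152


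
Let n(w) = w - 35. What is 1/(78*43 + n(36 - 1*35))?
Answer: 1/3320 ≈ 0.00030120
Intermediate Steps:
n(w) = -35 + w
1/(78*43 + n(36 - 1*35)) = 1/(78*43 + (-35 + (36 - 1*35))) = 1/(3354 + (-35 + (36 - 35))) = 1/(3354 + (-35 + 1)) = 1/(3354 - 34) = 1/3320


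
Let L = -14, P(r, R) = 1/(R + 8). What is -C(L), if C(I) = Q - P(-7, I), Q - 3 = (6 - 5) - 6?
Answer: 11/6 ≈ 1.8333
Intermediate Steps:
P(r, R) = 1/(8 + R)
Q = -2 (Q = 3 + ((6 - 5) - 6) = 3 + (1 - 6) = 3 - 5 = -2)
C(I) = -2 - 1/(8 + I)
-C(L) = -(-17 - 2*(-14))/(8 - 14) = -(-17 + 28)/(-6) = -(-1)*11/6 = -1*(-11/6) = 11/6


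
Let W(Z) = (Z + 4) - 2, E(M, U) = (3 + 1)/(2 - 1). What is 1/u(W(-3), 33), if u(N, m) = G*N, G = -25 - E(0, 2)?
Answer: 1/29 ≈ 0.034483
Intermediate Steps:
E(M, U) = 4 (E(M, U) = 4/1 = 4*1 = 4)
W(Z) = 2 + Z (W(Z) = (4 + Z) - 2 = 2 + Z)
G = -29 (G = -25 - 1*4 = -25 - 4 = -29)
u(N, m) = -29*N
1/u(W(-3), 33) = 1/(-29*(2 - 3)) = 1/(-29*(-1)) = 1/29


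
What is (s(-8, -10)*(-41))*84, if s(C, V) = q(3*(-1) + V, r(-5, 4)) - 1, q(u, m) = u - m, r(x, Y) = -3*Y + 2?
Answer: 13776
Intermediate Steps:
r(x, Y) = 2 - 3*Y
s(C, V) = 6 + V (s(C, V) = ((3*(-1) + V) - (2 - 3*4)) - 1 = ((-3 + V) - (2 - 12)) - 1 = ((-3 + V) - 1*(-10)) - 1 = ((-3 + V) + 10) - 1 = (7 + V) - 1 = 6 + V)
(s(-8, -10)*(-41))*84 = ((6 - 10)*(-41))*84 = -4*(-41)*84 = 164*84 = 13776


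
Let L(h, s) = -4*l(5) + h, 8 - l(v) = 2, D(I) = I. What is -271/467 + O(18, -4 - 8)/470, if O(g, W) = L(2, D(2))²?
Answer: 49329/109745 ≈ 0.44949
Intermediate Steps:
l(v) = 6 (l(v) = 8 - 1*2 = 8 - 2 = 6)
L(h, s) = -24 + h (L(h, s) = -4*6 + h = -24 + h)
O(g, W) = 484 (O(g, W) = (-24 + 2)² = (-22)² = 484)
-271/467 + O(18, -4 - 8)/470 = -271/467 + 484/470 = -271*1/467 + 484*(1/470) = -271/467 + 242/235 = 49329/109745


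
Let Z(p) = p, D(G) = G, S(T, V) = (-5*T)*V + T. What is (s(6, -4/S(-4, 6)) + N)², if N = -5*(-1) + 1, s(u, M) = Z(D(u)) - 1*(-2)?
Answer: 196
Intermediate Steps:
S(T, V) = T - 5*T*V (S(T, V) = -5*T*V + T = T - 5*T*V)
s(u, M) = 2 + u (s(u, M) = u - 1*(-2) = u + 2 = 2 + u)
N = 6 (N = 5 + 1 = 6)
(s(6, -4/S(-4, 6)) + N)² = ((2 + 6) + 6)² = (8 + 6)² = 14² = 196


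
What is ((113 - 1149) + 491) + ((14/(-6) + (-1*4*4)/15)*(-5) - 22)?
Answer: -550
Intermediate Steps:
((113 - 1149) + 491) + ((14/(-6) + (-1*4*4)/15)*(-5) - 22) = (-1036 + 491) + ((14*(-⅙) - 4*4*(1/15))*(-5) - 22) = -545 + ((-7/3 - 16*1/15)*(-5) - 22) = -545 + ((-7/3 - 16/15)*(-5) - 22) = -545 + (-17/5*(-5) - 22) = -545 + (17 - 22) = -545 - 5 = -550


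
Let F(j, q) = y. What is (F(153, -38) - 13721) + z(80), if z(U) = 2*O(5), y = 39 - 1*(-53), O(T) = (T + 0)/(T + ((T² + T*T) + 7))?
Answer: -422494/31 ≈ -13629.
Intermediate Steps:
O(T) = T/(7 + T + 2*T²) (O(T) = T/(T + ((T² + T²) + 7)) = T/(T + (2*T² + 7)) = T/(T + (7 + 2*T²)) = T/(7 + T + 2*T²))
y = 92 (y = 39 + 53 = 92)
F(j, q) = 92
z(U) = 5/31 (z(U) = 2*(5/(7 + 5 + 2*5²)) = 2*(5/(7 + 5 + 2*25)) = 2*(5/(7 + 5 + 50)) = 2*(5/62) = 5/31)
(F(153, -38) - 13721) + z(80) = (92 - 13721) + 5/31 = -13629 + 5/31 = -422494/31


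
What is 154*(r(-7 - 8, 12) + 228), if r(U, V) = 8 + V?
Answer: 38192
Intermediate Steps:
154*(r(-7 - 8, 12) + 228) = 154*((8 + 12) + 228) = 154*(20 + 228) = 154*248 = 38192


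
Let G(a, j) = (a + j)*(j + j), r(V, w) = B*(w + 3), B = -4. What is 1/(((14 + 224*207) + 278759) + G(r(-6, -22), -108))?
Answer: 1/332053 ≈ 3.0116e-6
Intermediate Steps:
r(V, w) = -12 - 4*w (r(V, w) = -4*(w + 3) = -4*(3 + w) = -12 - 4*w)
G(a, j) = 2*j*(a + j) (G(a, j) = (a + j)*(2*j) = 2*j*(a + j))
1/(((14 + 224*207) + 278759) + G(r(-6, -22), -108)) = 1/(((14 + 224*207) + 278759) + 2*(-108)*((-12 - 4*(-22)) - 108)) = 1/(((14 + 46368) + 278759) + 2*(-108)*((-12 + 88) - 108)) = 1/((46382 + 278759) + 2*(-108)*(76 - 108)) = 1/(325141 + 2*(-108)*(-32)) = 1/(325141 + 6912) = 1/332053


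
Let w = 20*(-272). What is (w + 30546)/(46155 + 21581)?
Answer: 12553/33868 ≈ 0.37065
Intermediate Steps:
w = -5440
(w + 30546)/(46155 + 21581) = (-5440 + 30546)/(46155 + 21581) = 25106/67736 = 25106*(1/67736) = 12553/33868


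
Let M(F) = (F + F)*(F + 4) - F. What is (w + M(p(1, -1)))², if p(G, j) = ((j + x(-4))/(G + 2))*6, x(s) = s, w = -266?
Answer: 18496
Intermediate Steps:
p(G, j) = 6*(-4 + j)/(2 + G) (p(G, j) = ((j - 4)/(G + 2))*6 = ((-4 + j)/(2 + G))*6 = 6*(-4 + j)/(2 + G))
M(F) = -F + 2*F*(4 + F) (M(F) = (2*F)*(4 + F) - F = 2*F*(4 + F) - F = -F + 2*F*(4 + F))
(w + M(p(1, -1)))² = (-266 + (6*(-4 - 1)/(2 + 1))*(7 + 2*(6*(-4 - 1)/(2 + 1))))² = (-266 + (6*(-5)/3)*(7 + 2*(6*(-5)/3)))² = (-266 + (6*(⅓)*(-5))*(7 + 2*(6*(⅓)*(-5))))² = (-266 - 10*(7 + 2*(-10)))² = (-266 - 10*(7 - 20))² = (-266 - 10*(-13))² = (-266 + 130)² = (-136)² = 18496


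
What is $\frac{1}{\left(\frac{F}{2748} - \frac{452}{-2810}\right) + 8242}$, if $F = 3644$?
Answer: $\frac{965235}{7956902087} \approx 0.00012131$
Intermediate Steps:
$\frac{1}{\left(\frac{F}{2748} - \frac{452}{-2810}\right) + 8242} = \frac{1}{\left(\frac{3644}{2748} - \frac{452}{-2810}\right) + 8242} = \frac{1}{\left(3644 \cdot \frac{1}{2748} - - \frac{226}{1405}\right) + 8242} = \frac{1}{\left(\frac{911}{687} + \frac{226}{1405}\right) + 8242} = \frac{1}{\frac{1435217}{965235} + 8242} = \frac{1}{\frac{7956902087}{965235}} = \frac{965235}{7956902087}$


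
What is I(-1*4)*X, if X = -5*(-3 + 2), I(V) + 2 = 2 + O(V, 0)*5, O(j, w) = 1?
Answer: 25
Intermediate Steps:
I(V) = 5 (I(V) = -2 + (2 + 1*5) = -2 + (2 + 5) = -2 + 7 = 5)
X = 5 (X = -5*(-1) = 5)
I(-1*4)*X = 5*5 = 25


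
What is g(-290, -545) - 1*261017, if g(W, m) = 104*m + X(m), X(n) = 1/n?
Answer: -173144866/545 ≈ -3.1770e+5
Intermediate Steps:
g(W, m) = 1/m + 104*m (g(W, m) = 104*m + 1/m = 1/m + 104*m)
g(-290, -545) - 1*261017 = (1/(-545) + 104*(-545)) - 1*261017 = (-1/545 - 56680) - 261017 = -30890601/545 - 261017 = -173144866/545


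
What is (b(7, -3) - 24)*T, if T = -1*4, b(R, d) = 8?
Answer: 64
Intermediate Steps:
T = -4
(b(7, -3) - 24)*T = (8 - 24)*(-4) = -16*(-4) = 64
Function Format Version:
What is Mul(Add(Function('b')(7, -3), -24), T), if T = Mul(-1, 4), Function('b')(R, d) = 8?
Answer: 64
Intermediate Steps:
T = -4
Mul(Add(Function('b')(7, -3), -24), T) = Mul(Add(8, -24), -4) = Mul(-16, -4) = 64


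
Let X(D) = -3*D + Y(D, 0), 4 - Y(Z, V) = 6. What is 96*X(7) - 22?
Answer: -2230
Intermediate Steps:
Y(Z, V) = -2 (Y(Z, V) = 4 - 1*6 = 4 - 6 = -2)
X(D) = -2 - 3*D (X(D) = -3*D - 2 = -2 - 3*D)
96*X(7) - 22 = 96*(-2 - 3*7) - 22 = 96*(-2 - 21) - 22 = 96*(-23) - 22 = -2208 - 22 = -2230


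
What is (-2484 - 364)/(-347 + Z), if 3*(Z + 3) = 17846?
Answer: -2136/4199 ≈ -0.50869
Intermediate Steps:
Z = 17837/3 (Z = -3 + (1/3)*17846 = -3 + 17846/3 = 17837/3 ≈ 5945.7)
(-2484 - 364)/(-347 + Z) = (-2484 - 364)/(-347 + 17837/3) = -2848/16796/3 = -2848*3/16796 = -2136/4199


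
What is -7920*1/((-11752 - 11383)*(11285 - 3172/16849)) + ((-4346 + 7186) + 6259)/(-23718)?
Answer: -381160576086381/993634627753738 ≈ -0.38360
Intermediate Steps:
-7920*1/((-11752 - 11383)*(11285 - 3172/16849)) + ((-4346 + 7186) + 6259)/(-23718) = -7920*(-1/(23135*(11285 - 3172*1/16849))) + (2840 + 6259)*(-1/23718) = -7920*(-1/(23135*(11285 - 3172/16849))) + 9099*(-1/23718) = -7920/((190137793/16849)*(-23135)) - 3033/7906 = -7920/(-628405405865/2407) - 3033/7906 = -7920*(-2407/628405405865) - 3033/7906 = 3812688/125681081173 - 3033/7906 = -381160576086381/993634627753738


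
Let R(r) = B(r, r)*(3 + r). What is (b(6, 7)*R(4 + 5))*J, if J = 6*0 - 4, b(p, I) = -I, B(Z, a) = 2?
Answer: 672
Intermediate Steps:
R(r) = 6 + 2*r (R(r) = 2*(3 + r) = 6 + 2*r)
J = -4 (J = 0 - 4 = -4)
(b(6, 7)*R(4 + 5))*J = ((-1*7)*(6 + 2*(4 + 5)))*(-4) = -7*(6 + 2*9)*(-4) = -7*(6 + 18)*(-4) = -7*24*(-4) = -168*(-4) = 672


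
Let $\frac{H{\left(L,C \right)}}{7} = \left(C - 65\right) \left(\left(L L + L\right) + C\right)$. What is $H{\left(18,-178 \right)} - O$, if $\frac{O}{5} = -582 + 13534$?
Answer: $-343724$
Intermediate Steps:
$H{\left(L,C \right)} = 7 \left(-65 + C\right) \left(C + L + L^{2}\right)$ ($H{\left(L,C \right)} = 7 \left(C - 65\right) \left(\left(L L + L\right) + C\right) = 7 \left(-65 + C\right) \left(\left(L^{2} + L\right) + C\right) = 7 \left(-65 + C\right) \left(\left(L + L^{2}\right) + C\right) = 7 \left(-65 + C\right) \left(C + L + L^{2}\right)$)
$O = 64760$ ($O = 5 \left(-582 + 13534\right) = 5 \cdot 12952 = 64760$)
$H{\left(18,-178 \right)} - O = \left(\left(-455\right) \left(-178\right) - 8190 - 455 \cdot 18^{2} + 7 \left(-178\right)^{2} + 7 \left(-178\right) 18 + 7 \left(-178\right) 18^{2}\right) - 64760 = \left(80990 - 8190 - 147420 + 7 \cdot 31684 - 22428 + 7 \left(-178\right) 324\right) - 64760 = \left(80990 - 8190 - 147420 + 221788 - 22428 - 403704\right) - 64760 = -278964 - 64760 = -343724$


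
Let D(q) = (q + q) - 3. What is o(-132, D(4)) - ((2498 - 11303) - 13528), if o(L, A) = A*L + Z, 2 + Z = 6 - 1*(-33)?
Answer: 21710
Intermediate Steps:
Z = 37 (Z = -2 + (6 - 1*(-33)) = -2 + (6 + 33) = -2 + 39 = 37)
D(q) = -3 + 2*q (D(q) = 2*q - 3 = -3 + 2*q)
o(L, A) = 37 + A*L (o(L, A) = A*L + 37 = 37 + A*L)
o(-132, D(4)) - ((2498 - 11303) - 13528) = (37 + (-3 + 2*4)*(-132)) - ((2498 - 11303) - 13528) = (37 + (-3 + 8)*(-132)) - (-8805 - 13528) = (37 + 5*(-132)) - 1*(-22333) = (37 - 660) + 22333 = -623 + 22333 = 21710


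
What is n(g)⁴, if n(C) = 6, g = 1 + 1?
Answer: 1296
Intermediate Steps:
g = 2
n(g)⁴ = 6⁴ = 1296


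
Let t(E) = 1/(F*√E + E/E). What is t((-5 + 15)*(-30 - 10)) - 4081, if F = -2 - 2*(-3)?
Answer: -26122480/6401 - 80*I/6401 ≈ -4081.0 - 0.012498*I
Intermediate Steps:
F = 4 (F = -2 + 6 = 4)
t(E) = 1/(1 + 4*√E) (t(E) = 1/(4*√E + E/E) = 1/(4*√E + 1) = 1/(1 + 4*√E))
t((-5 + 15)*(-30 - 10)) - 4081 = ((-5 + 15)*(-30 - 10))/((-5 + 15)*(-30 - 10) + 4*((-5 + 15)*(-30 - 10))^(3/2)) - 4081 = (10*(-40))/(10*(-40) + 4*(10*(-40))^(3/2)) - 4081 = -400/(-400 + 4*(-400)^(3/2)) - 4081 = -400/(-400 + 4*(-8000*I)) - 4081 = -400*(-400 + 32000*I)/1024160000 - 4081 = -(-400 + 32000*I)/2560400 - 4081 = -4081 - (-400 + 32000*I)/2560400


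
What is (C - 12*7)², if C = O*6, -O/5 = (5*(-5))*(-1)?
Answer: 695556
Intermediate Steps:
O = -125 (O = -5*5*(-5)*(-1) = -(-125)*(-1) = -5*25 = -125)
C = -750 (C = -125*6 = -750)
(C - 12*7)² = (-750 - 12*7)² = (-750 - 84)² = (-834)² = 695556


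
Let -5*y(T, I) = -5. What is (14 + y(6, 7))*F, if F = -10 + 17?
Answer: 105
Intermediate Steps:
F = 7
y(T, I) = 1 (y(T, I) = -⅕*(-5) = 1)
(14 + y(6, 7))*F = (14 + 1)*7 = 15*7 = 105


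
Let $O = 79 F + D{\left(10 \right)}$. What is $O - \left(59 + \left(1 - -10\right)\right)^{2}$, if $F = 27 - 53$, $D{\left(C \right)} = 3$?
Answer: $-6951$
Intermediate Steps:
$F = -26$ ($F = 27 - 53 = -26$)
$O = -2051$ ($O = 79 \left(-26\right) + 3 = -2054 + 3 = -2051$)
$O - \left(59 + \left(1 - -10\right)\right)^{2} = -2051 - \left(59 + \left(1 - -10\right)\right)^{2} = -2051 - \left(59 + \left(1 + 10\right)\right)^{2} = -2051 - \left(59 + 11\right)^{2} = -2051 - 70^{2} = -2051 - 4900 = -6951$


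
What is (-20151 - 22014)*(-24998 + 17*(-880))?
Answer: 1684829070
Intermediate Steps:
(-20151 - 22014)*(-24998 + 17*(-880)) = -42165*(-24998 - 14960) = -42165*(-39958) = 1684829070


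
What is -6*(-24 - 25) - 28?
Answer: 266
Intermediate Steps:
-6*(-24 - 25) - 28 = -6*(-49) - 28 = 294 - 28 = 266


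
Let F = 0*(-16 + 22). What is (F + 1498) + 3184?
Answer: 4682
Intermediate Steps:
F = 0 (F = 0*6 = 0)
(F + 1498) + 3184 = (0 + 1498) + 3184 = 1498 + 3184 = 4682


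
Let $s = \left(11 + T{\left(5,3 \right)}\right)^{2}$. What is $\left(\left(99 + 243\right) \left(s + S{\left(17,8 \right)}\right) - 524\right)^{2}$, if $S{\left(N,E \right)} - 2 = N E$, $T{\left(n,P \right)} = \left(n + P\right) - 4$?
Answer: $15282398884$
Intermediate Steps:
$T{\left(n,P \right)} = -4 + P + n$ ($T{\left(n,P \right)} = \left(P + n\right) - 4 = -4 + P + n$)
$s = 225$ ($s = \left(11 + \left(-4 + 3 + 5\right)\right)^{2} = \left(11 + 4\right)^{2} = 15^{2} = 225$)
$S{\left(N,E \right)} = 2 + E N$ ($S{\left(N,E \right)} = 2 + N E = 2 + E N$)
$\left(\left(99 + 243\right) \left(s + S{\left(17,8 \right)}\right) - 524\right)^{2} = \left(\left(99 + 243\right) \left(225 + \left(2 + 8 \cdot 17\right)\right) - 524\right)^{2} = \left(342 \left(225 + \left(2 + 136\right)\right) - 524\right)^{2} = \left(342 \left(225 + 138\right) - 524\right)^{2} = \left(342 \cdot 363 - 524\right)^{2} = \left(124146 - 524\right)^{2} = 123622^{2} = 15282398884$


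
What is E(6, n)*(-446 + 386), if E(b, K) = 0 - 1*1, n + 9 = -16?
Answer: 60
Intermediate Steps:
n = -25 (n = -9 - 16 = -25)
E(b, K) = -1 (E(b, K) = 0 - 1 = -1)
E(6, n)*(-446 + 386) = -(-446 + 386) = -1*(-60) = 60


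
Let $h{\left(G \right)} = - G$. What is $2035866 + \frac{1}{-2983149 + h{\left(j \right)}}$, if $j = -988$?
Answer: $\frac{6071280186425}{2982161} \approx 2.0359 \cdot 10^{6}$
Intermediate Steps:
$2035866 + \frac{1}{-2983149 + h{\left(j \right)}} = 2035866 + \frac{1}{-2983149 - -988} = 2035866 + \frac{1}{-2983149 + 988} = 2035866 + \frac{1}{-2982161} = 2035866 - \frac{1}{2982161} = \frac{6071280186425}{2982161}$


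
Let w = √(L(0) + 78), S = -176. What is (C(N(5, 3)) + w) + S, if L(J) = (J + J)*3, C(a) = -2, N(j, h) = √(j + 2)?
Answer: -178 + √78 ≈ -169.17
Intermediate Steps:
N(j, h) = √(2 + j)
L(J) = 6*J (L(J) = (2*J)*3 = 6*J)
w = √78 (w = √(6*0 + 78) = √(0 + 78) = √78 ≈ 8.8318)
(C(N(5, 3)) + w) + S = (-2 + √78) - 176 = -178 + √78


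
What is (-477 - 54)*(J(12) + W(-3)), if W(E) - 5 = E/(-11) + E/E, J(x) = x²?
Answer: -877743/11 ≈ -79795.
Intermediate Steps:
W(E) = 6 - E/11 (W(E) = 5 + (E/(-11) + E/E) = 5 + (E*(-1/11) + 1) = 5 + (-E/11 + 1) = 5 + (1 - E/11) = 6 - E/11)
(-477 - 54)*(J(12) + W(-3)) = (-477 - 54)*(12² + (6 - 1/11*(-3))) = -531*(144 + (6 + 3/11)) = -531*(144 + 69/11) = -531*1653/11 = -877743/11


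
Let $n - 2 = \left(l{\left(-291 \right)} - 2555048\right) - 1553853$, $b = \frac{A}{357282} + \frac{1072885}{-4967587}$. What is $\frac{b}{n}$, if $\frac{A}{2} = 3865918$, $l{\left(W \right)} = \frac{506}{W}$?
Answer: $- \frac{1844224406806357}{353690998592050265235} \approx -5.2142 \cdot 10^{-6}$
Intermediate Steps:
$A = 7731836$ ($A = 2 \cdot 3865918 = 7731836$)
$b = \frac{19012622750581}{887414709267}$ ($b = \frac{7731836}{357282} + \frac{1072885}{-4967587} = 7731836 \cdot \frac{1}{357282} + 1072885 \left(- \frac{1}{4967587}\right) = \frac{3865918}{178641} - \frac{1072885}{4967587} = \frac{19012622750581}{887414709267} \approx 21.425$)
$n = - \frac{1195690115}{291}$ ($n = 2 - \left(4108901 + \frac{506}{291}\right) = 2 + \left(\left(506 \left(- \frac{1}{291}\right) - 2555048\right) - 1553853\right) = 2 - \frac{1195690697}{291} = - \frac{1195690115}{291} \approx -4.1089 \cdot 10^{6}$)
$\frac{b}{n} = \frac{19012622750581}{887414709267 \left(- \frac{1195690115}{291}\right)} = \frac{19012622750581}{887414709267} \left(- \frac{291}{1195690115}\right) = - \frac{1844224406806357}{353690998592050265235}$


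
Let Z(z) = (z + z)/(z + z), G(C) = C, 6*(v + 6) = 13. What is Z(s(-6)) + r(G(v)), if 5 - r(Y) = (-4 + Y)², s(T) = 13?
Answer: -1993/36 ≈ -55.361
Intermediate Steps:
v = -23/6 (v = -6 + (⅙)*13 = -6 + 13/6 = -23/6 ≈ -3.8333)
Z(z) = 1 (Z(z) = (2*z)/((2*z)) = (2*z)*(1/(2*z)) = 1)
r(Y) = 5 - (-4 + Y)²
Z(s(-6)) + r(G(v)) = 1 + (5 - (-4 - 23/6)²) = 1 + (5 - (-47/6)²) = 1 + (5 - 1*2209/36) = 1 + (5 - 2209/36) = 1 - 2029/36 = -1993/36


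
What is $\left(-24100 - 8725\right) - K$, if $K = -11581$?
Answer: $-21244$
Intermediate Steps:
$\left(-24100 - 8725\right) - K = \left(-24100 - 8725\right) - -11581 = \left(-24100 - 8725\right) + 11581 = -32825 + 11581 = -21244$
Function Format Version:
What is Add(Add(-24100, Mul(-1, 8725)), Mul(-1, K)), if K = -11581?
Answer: -21244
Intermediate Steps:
Add(Add(-24100, Mul(-1, 8725)), Mul(-1, K)) = Add(Add(-24100, Mul(-1, 8725)), Mul(-1, -11581)) = Add(Add(-24100, -8725), 11581) = Add(-32825, 11581) = -21244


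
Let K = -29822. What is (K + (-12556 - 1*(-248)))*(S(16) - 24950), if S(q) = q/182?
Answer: 95653721460/91 ≈ 1.0511e+9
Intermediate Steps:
S(q) = q/182 (S(q) = q*(1/182) = q/182)
(K + (-12556 - 1*(-248)))*(S(16) - 24950) = (-29822 + (-12556 - 1*(-248)))*((1/182)*16 - 24950) = (-29822 + (-12556 + 248))*(8/91 - 24950) = (-29822 - 12308)*(-2270442/91) = -42130*(-2270442/91) = 95653721460/91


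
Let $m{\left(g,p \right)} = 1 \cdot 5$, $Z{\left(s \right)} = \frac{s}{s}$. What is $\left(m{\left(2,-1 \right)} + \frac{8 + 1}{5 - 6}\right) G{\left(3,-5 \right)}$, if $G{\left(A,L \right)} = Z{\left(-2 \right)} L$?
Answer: $20$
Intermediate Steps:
$Z{\left(s \right)} = 1$
$m{\left(g,p \right)} = 5$
$G{\left(A,L \right)} = L$ ($G{\left(A,L \right)} = 1 L = L$)
$\left(m{\left(2,-1 \right)} + \frac{8 + 1}{5 - 6}\right) G{\left(3,-5 \right)} = \left(5 + \frac{8 + 1}{5 - 6}\right) \left(-5\right) = \left(5 + \frac{9}{-1}\right) \left(-5\right) = \left(5 + 9 \left(-1\right)\right) \left(-5\right) = \left(5 - 9\right) \left(-5\right) = \left(-4\right) \left(-5\right) = 20$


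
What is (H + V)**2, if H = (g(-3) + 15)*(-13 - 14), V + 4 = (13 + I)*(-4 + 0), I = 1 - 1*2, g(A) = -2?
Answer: 162409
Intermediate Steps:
I = -1 (I = 1 - 2 = -1)
V = -52 (V = -4 + (13 - 1)*(-4 + 0) = -4 + 12*(-4) = -4 - 48 = -52)
H = -351 (H = (-2 + 15)*(-13 - 14) = 13*(-27) = -351)
(H + V)**2 = (-351 - 52)**2 = (-403)**2 = 162409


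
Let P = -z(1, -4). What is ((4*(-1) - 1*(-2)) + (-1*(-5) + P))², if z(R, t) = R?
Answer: 4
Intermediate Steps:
P = -1 (P = -1*1 = -1)
((4*(-1) - 1*(-2)) + (-1*(-5) + P))² = ((4*(-1) - 1*(-2)) + (-1*(-5) - 1))² = ((-4 + 2) + (5 - 1))² = (-2 + 4)² = 2² = 4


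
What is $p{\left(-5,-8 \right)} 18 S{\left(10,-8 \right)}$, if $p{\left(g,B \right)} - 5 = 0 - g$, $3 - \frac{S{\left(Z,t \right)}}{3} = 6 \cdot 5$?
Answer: $-14580$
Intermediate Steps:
$S{\left(Z,t \right)} = -81$ ($S{\left(Z,t \right)} = 9 - 3 \cdot 6 \cdot 5 = 9 - 90 = -81$)
$p{\left(g,B \right)} = 5 - g$ ($p{\left(g,B \right)} = 5 + \left(0 - g\right) = 5 - g$)
$p{\left(-5,-8 \right)} 18 S{\left(10,-8 \right)} = \left(5 - -5\right) 18 \left(-81\right) = \left(5 + 5\right) 18 \left(-81\right) = 10 \cdot 18 \left(-81\right) = 180 \left(-81\right) = -14580$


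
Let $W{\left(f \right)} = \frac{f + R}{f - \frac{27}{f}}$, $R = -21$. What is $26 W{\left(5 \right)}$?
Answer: $1040$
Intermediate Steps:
$W{\left(f \right)} = \frac{-21 + f}{f - \frac{27}{f}}$ ($W{\left(f \right)} = \frac{f - 21}{f - \frac{27}{f}} = \frac{-21 + f}{f - \frac{27}{f}}$)
$26 W{\left(5 \right)} = 26 \frac{5 \left(-21 + 5\right)}{-27 + 5^{2}} = 26 \cdot 5 \frac{1}{-27 + 25} \left(-16\right) = 26 \cdot 5 \frac{1}{-2} \left(-16\right) = 26 \cdot 5 \left(- \frac{1}{2}\right) \left(-16\right) = 26 \cdot 40 = 1040$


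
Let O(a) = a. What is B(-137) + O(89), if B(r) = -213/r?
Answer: 12406/137 ≈ 90.555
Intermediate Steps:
B(-137) + O(89) = -213/(-137) + 89 = -213*(-1/137) + 89 = 213/137 + 89 = 12406/137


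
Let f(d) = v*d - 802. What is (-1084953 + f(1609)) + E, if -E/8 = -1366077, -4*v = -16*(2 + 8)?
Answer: 9907221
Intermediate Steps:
v = 40 (v = -(-4)*(2 + 8) = -(-4)*10 = -1/4*(-160) = 40)
E = 10928616 (E = -8*(-1366077) = 10928616)
f(d) = -802 + 40*d (f(d) = 40*d - 802 = -802 + 40*d)
(-1084953 + f(1609)) + E = (-1084953 + (-802 + 40*1609)) + 10928616 = (-1084953 + (-802 + 64360)) + 10928616 = (-1084953 + 63558) + 10928616 = -1021395 + 10928616 = 9907221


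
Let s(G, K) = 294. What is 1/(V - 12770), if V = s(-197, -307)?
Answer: -1/12476 ≈ -8.0154e-5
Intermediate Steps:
V = 294
1/(V - 12770) = 1/(294 - 12770) = 1/(-12476) = -1/12476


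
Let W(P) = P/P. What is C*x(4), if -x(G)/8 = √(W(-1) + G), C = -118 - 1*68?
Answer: 1488*√5 ≈ 3327.3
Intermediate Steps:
W(P) = 1
C = -186 (C = -118 - 68 = -186)
x(G) = -8*√(1 + G)
C*x(4) = -(-1488)*√(1 + 4) = -(-1488)*√5 = 1488*√5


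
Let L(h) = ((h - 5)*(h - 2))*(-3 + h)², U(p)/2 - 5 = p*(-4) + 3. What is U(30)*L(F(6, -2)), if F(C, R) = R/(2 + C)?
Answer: -223587/8 ≈ -27948.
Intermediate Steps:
U(p) = 16 - 8*p (U(p) = 10 + 2*(p*(-4) + 3) = 10 + 2*(-4*p + 3) = 10 + 2*(3 - 4*p) = 10 + (6 - 8*p) = 16 - 8*p)
L(h) = (-3 + h)²*(-5 + h)*(-2 + h) (L(h) = ((-5 + h)*(-2 + h))*(-3 + h)² = (-3 + h)²*(-5 + h)*(-2 + h))
U(30)*L(F(6, -2)) = (16 - 8*30)*((-3 - 2/(2 + 6))²*(10 + (-2/(2 + 6))² - (-14)/(2 + 6))) = (16 - 240)*((-3 - 2/8)²*(10 + (-2/8)² - (-14)/8)) = -224*(-3 - 2*⅛)²*(10 + (-2*⅛)² - (-14)/8) = -224*(-3 - ¼)²*(10 + (-¼)² - 7*(-¼)) = -224*(-13/4)²*(10 + 1/16 + 7/4) = -2366*189/16 = -224*31941/256 = -223587/8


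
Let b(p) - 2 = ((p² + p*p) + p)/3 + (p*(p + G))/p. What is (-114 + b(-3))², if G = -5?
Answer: 13225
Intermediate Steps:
b(p) = -3 + 2*p²/3 + 4*p/3 (b(p) = 2 + (((p² + p*p) + p)/3 + (p*(p - 5))/p) = 2 + (((p² + p²) + p)*(⅓) + (p*(-5 + p))/p) = 2 + ((2*p² + p)*(⅓) + (-5 + p)) = 2 + ((p + 2*p²)*(⅓) + (-5 + p)) = 2 + ((p/3 + 2*p²/3) + (-5 + p)) = 2 + (-5 + 2*p²/3 + 4*p/3) = -3 + 2*p²/3 + 4*p/3)
(-114 + b(-3))² = (-114 + (-3 + (⅔)*(-3)² + (4/3)*(-3)))² = (-114 + (-3 + (⅔)*9 - 4))² = (-114 + (-3 + 6 - 4))² = (-114 - 1)² = (-115)² = 13225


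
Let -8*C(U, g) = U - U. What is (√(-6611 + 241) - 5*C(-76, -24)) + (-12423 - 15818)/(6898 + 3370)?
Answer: -28241/10268 + 7*I*√130 ≈ -2.7504 + 79.812*I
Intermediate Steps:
C(U, g) = 0 (C(U, g) = -(U - U)/8 = -⅛*0 = 0)
(√(-6611 + 241) - 5*C(-76, -24)) + (-12423 - 15818)/(6898 + 3370) = (√(-6611 + 241) - 5*0) + (-12423 - 15818)/(6898 + 3370) = (√(-6370) + 0) - 28241/10268 = (7*I*√130 + 0) - 28241*1/10268 = 7*I*√130 - 28241/10268 = -28241/10268 + 7*I*√130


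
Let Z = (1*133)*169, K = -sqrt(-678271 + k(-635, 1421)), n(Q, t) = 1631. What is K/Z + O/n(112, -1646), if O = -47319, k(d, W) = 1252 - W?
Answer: -47319/1631 - 2*I*sqrt(169610)/22477 ≈ -29.012 - 0.036645*I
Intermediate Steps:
K = -2*I*sqrt(169610) (K = -sqrt(-678271 + (1252 - 1*1421)) = -sqrt(-678271 + (1252 - 1421)) = -sqrt(-678271 - 169) = -sqrt(-678440) = -2*I*sqrt(169610) ≈ -823.67*I)
Z = 22477 (Z = 133*169 = 22477)
K/Z + O/n(112, -1646) = -2*I*sqrt(169610)/22477 - 47319/1631 = -47319/1631 - 2*I*sqrt(169610)/22477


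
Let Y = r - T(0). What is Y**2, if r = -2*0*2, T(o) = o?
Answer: 0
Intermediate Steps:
r = 0 (r = 0*2 = 0)
Y = 0 (Y = 0 - 1*0 = 0 + 0 = 0)
Y**2 = 0**2 = 0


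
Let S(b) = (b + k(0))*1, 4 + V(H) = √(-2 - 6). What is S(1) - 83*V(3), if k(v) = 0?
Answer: 333 - 166*I*√2 ≈ 333.0 - 234.76*I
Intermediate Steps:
V(H) = -4 + 2*I*√2 (V(H) = -4 + √(-2 - 6) = -4 + √(-8) = -4 + 2*I*√2)
S(b) = b (S(b) = (b + 0)*1 = b*1 = b)
S(1) - 83*V(3) = 1 - 83*(-4 + 2*I*√2) = 1 + (332 - 166*I*√2) = 333 - 166*I*√2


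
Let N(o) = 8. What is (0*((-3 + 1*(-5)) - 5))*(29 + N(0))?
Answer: 0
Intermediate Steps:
(0*((-3 + 1*(-5)) - 5))*(29 + N(0)) = (0*((-3 + 1*(-5)) - 5))*(29 + 8) = (0*((-3 - 5) - 5))*37 = (0*(-8 - 5))*37 = (0*(-13))*37 = 0*37 = 0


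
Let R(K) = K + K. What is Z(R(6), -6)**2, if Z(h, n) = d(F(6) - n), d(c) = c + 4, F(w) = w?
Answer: 256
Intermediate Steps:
R(K) = 2*K
d(c) = 4 + c
Z(h, n) = 10 - n (Z(h, n) = 4 + (6 - n) = 10 - n)
Z(R(6), -6)**2 = (10 - 1*(-6))**2 = (10 + 6)**2 = 16**2 = 256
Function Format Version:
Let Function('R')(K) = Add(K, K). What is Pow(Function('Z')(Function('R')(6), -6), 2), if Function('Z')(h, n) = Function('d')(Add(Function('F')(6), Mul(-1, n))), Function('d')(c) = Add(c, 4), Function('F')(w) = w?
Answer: 256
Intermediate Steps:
Function('R')(K) = Mul(2, K)
Function('d')(c) = Add(4, c)
Function('Z')(h, n) = Add(10, Mul(-1, n)) (Function('Z')(h, n) = Add(4, Add(6, Mul(-1, n))) = Add(10, Mul(-1, n)))
Pow(Function('Z')(Function('R')(6), -6), 2) = Pow(Add(10, Mul(-1, -6)), 2) = Pow(Add(10, 6), 2) = Pow(16, 2) = 256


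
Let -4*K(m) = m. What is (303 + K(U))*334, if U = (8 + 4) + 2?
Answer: 100033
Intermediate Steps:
U = 14 (U = 12 + 2 = 14)
K(m) = -m/4
(303 + K(U))*334 = (303 - 1/4*14)*334 = (303 - 7/2)*334 = (599/2)*334 = 100033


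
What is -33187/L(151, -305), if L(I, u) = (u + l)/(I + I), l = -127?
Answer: 5011237/216 ≈ 23200.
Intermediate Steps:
L(I, u) = (-127 + u)/(2*I) (L(I, u) = (u - 127)/(I + I) = (-127 + u)/((2*I)) = (-127 + u)*(1/(2*I)) = (-127 + u)/(2*I))
-33187/L(151, -305) = -33187*302/(-127 - 305) = -33187/((1/2)*(1/151)*(-432)) = -33187/(-216/151) = -33187*(-151/216) = 5011237/216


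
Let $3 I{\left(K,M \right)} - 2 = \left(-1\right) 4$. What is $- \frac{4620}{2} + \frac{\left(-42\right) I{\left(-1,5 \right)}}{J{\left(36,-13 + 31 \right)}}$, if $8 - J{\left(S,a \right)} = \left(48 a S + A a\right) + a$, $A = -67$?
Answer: $- \frac{17271877}{7477} \approx -2310.0$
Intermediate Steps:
$I{\left(K,M \right)} = - \frac{2}{3}$ ($I{\left(K,M \right)} = \frac{2}{3} + \frac{\left(-1\right) 4}{3} = \frac{2}{3} + \frac{1}{3} \left(-4\right) = \frac{2}{3} - \frac{4}{3} = - \frac{2}{3}$)
$J{\left(S,a \right)} = 8 + 66 a - 48 S a$ ($J{\left(S,a \right)} = 8 - \left(\left(48 a S - 67 a\right) + a\right) = 8 - \left(\left(48 S a - 67 a\right) + a\right) = 8 - \left(\left(- 67 a + 48 S a\right) + a\right) = 8 - \left(- 66 a + 48 S a\right) = 8 + 66 a - 48 S a$)
$- \frac{4620}{2} + \frac{\left(-42\right) I{\left(-1,5 \right)}}{J{\left(36,-13 + 31 \right)}} = - \frac{4620}{2} + \frac{\left(-42\right) \left(- \frac{2}{3}\right)}{8 + 66 \left(-13 + 31\right) - 1728 \left(-13 + 31\right)} = \left(-4620\right) \frac{1}{2} + \frac{28}{8 + 66 \cdot 18 - 1728 \cdot 18} = -2310 + \frac{28}{8 + 1188 - 31104} = -2310 + \frac{28}{-29908} = -2310 + 28 \left(- \frac{1}{29908}\right) = -2310 - \frac{7}{7477} = - \frac{17271877}{7477}$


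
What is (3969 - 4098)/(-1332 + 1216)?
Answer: 129/116 ≈ 1.1121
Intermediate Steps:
(3969 - 4098)/(-1332 + 1216) = -129/(-116) = -129*(-1/116) = 129/116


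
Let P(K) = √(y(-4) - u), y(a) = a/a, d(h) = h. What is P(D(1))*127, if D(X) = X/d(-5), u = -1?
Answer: 127*√2 ≈ 179.61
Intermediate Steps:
y(a) = 1
D(X) = -X/5 (D(X) = X/(-5) = X*(-⅕) = -X/5)
P(K) = √2 (P(K) = √(1 - 1*(-1)) = √(1 + 1) = √2)
P(D(1))*127 = √2*127 = 127*√2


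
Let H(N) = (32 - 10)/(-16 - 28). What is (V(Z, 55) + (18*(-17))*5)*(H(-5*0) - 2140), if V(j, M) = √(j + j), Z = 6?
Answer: 3274965 - 4281*√3 ≈ 3.2676e+6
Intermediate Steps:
V(j, M) = √2*√j (V(j, M) = √(2*j) = √2*√j)
H(N) = -½ (H(N) = 22/(-44) = 22*(-1/44) = -½)
(V(Z, 55) + (18*(-17))*5)*(H(-5*0) - 2140) = (√2*√6 + (18*(-17))*5)*(-½ - 2140) = (2*√3 - 306*5)*(-4281/2) = (2*√3 - 1530)*(-4281/2) = (-1530 + 2*√3)*(-4281/2) = 3274965 - 4281*√3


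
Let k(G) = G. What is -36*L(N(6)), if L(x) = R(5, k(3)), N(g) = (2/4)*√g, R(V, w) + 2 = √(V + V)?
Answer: 72 - 36*√10 ≈ -41.842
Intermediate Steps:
R(V, w) = -2 + √2*√V (R(V, w) = -2 + √(V + V) = -2 + √(2*V) = -2 + √2*√V)
N(g) = √g/2 (N(g) = (2*(¼))*√g = √g/2)
L(x) = -2 + √10 (L(x) = -2 + √2*√5 = -2 + √10)
-36*L(N(6)) = -36*(-2 + √10) = 72 - 36*√10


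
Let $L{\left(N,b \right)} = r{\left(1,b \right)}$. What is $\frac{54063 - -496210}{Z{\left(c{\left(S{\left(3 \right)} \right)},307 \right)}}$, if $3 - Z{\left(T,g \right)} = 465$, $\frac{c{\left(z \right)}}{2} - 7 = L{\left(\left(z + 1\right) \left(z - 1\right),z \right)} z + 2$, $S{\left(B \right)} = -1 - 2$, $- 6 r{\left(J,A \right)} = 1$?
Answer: $- \frac{550273}{462} \approx -1191.1$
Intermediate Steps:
$r{\left(J,A \right)} = - \frac{1}{6}$ ($r{\left(J,A \right)} = \left(- \frac{1}{6}\right) 1 = - \frac{1}{6}$)
$L{\left(N,b \right)} = - \frac{1}{6}$
$S{\left(B \right)} = -3$ ($S{\left(B \right)} = -1 - 2 = -3$)
$c{\left(z \right)} = 18 - \frac{z}{3}$ ($c{\left(z \right)} = 14 + 2 \left(- \frac{z}{6} + 2\right) = 14 + 2 \left(2 - \frac{z}{6}\right) = 14 - \left(-4 + \frac{z}{3}\right) = 18 - \frac{z}{3}$)
$Z{\left(T,g \right)} = -462$ ($Z{\left(T,g \right)} = 3 - 465 = -462$)
$\frac{54063 - -496210}{Z{\left(c{\left(S{\left(3 \right)} \right)},307 \right)}} = \frac{54063 - -496210}{-462} = \left(54063 + 496210\right) \left(- \frac{1}{462}\right) = 550273 \left(- \frac{1}{462}\right) = - \frac{550273}{462}$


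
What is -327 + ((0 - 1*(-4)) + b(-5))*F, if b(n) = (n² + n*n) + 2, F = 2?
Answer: -215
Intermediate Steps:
b(n) = 2 + 2*n² (b(n) = (n² + n²) + 2 = 2*n² + 2 = 2 + 2*n²)
-327 + ((0 - 1*(-4)) + b(-5))*F = -327 + ((0 - 1*(-4)) + (2 + 2*(-5)²))*2 = -327 + ((0 + 4) + (2 + 2*25))*2 = -327 + (4 + (2 + 50))*2 = -327 + (4 + 52)*2 = -327 + 56*2 = -327 + 112 = -215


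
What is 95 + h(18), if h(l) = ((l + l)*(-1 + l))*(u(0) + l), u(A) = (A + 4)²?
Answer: 20903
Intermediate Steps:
u(A) = (4 + A)²
h(l) = 2*l*(-1 + l)*(16 + l) (h(l) = ((l + l)*(-1 + l))*((4 + 0)² + l) = ((2*l)*(-1 + l))*(4² + l) = (2*l*(-1 + l))*(16 + l) = 2*l*(-1 + l)*(16 + l))
95 + h(18) = 95 + 2*18*(-16 + 18² + 15*18) = 95 + 2*18*(-16 + 324 + 270) = 95 + 2*18*578 = 95 + 20808 = 20903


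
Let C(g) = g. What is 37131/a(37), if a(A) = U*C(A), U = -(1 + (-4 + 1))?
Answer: 37131/74 ≈ 501.77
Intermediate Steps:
U = 2 (U = -(1 - 3) = -1*(-2) = 2)
a(A) = 2*A
37131/a(37) = 37131/((2*37)) = 37131/74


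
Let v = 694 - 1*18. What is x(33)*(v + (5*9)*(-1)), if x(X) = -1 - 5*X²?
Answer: -3436426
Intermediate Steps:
v = 676 (v = 694 - 18 = 676)
x(33)*(v + (5*9)*(-1)) = (-1 - 5*33²)*(676 + (5*9)*(-1)) = (-1 - 5*1089)*(676 + 45*(-1)) = (-1 - 5445)*(676 - 45) = -5446*631 = -3436426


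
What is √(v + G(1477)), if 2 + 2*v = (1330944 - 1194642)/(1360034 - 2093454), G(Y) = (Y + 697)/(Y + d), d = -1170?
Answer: √75899883729478255/112579970 ≈ 2.4471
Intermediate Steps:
G(Y) = (697 + Y)/(-1170 + Y) (G(Y) = (Y + 697)/(Y - 1170) = (697 + Y)/(-1170 + Y))
v = -801571/733420 (v = -1 + ((1330944 - 1194642)/(1360034 - 2093454))/2 = -1 + (136302/(-733420))/2 = -1 + (136302*(-1/733420))/2 = -1 + (½)*(-68151/366710) = -1 - 68151/733420 = -801571/733420 ≈ -1.0929)
√(v + G(1477)) = √(-801571/733420 + (697 + 1477)/(-1170 + 1477)) = √(-801571/733420 + 2174/307) = √(1348372783/225159940) = √75899883729478255/112579970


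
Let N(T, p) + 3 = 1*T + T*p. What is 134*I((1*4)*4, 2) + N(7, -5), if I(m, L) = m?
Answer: 2113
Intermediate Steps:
N(T, p) = -3 + T + T*p (N(T, p) = -3 + (1*T + T*p) = -3 + (T + T*p) = -3 + T + T*p)
134*I((1*4)*4, 2) + N(7, -5) = 134*((1*4)*4) + (-3 + 7 + 7*(-5)) = 134*(4*4) + (-3 + 7 - 35) = 134*16 - 31 = 2144 - 31 = 2113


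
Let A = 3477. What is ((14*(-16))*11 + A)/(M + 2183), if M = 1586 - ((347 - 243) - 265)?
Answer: 1013/3930 ≈ 0.25776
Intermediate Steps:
M = 1747 (M = 1586 - (104 - 265) = 1586 - 1*(-161) = 1586 + 161 = 1747)
((14*(-16))*11 + A)/(M + 2183) = ((14*(-16))*11 + 3477)/(1747 + 2183) = (-224*11 + 3477)/3930 = (-2464 + 3477)*(1/3930) = 1013*(1/3930) = 1013/3930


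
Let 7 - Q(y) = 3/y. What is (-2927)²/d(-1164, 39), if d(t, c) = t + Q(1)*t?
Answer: -8567329/5820 ≈ -1472.0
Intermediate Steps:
Q(y) = 7 - 3/y
d(t, c) = 5*t (d(t, c) = t + (7 - 3/1)*t = t + (7 - 3*1)*t = t + (7 - 3)*t = t + 4*t = 5*t)
(-2927)²/d(-1164, 39) = (-2927)²/((5*(-1164))) = 8567329/(-5820) = 8567329*(-1/5820) = -8567329/5820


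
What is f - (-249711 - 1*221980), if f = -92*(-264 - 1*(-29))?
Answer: 493311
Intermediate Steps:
f = 21620 (f = -92*(-264 + 29) = -92*(-235) = 21620)
f - (-249711 - 1*221980) = 21620 - (-249711 - 1*221980) = 21620 - (-249711 - 221980) = 21620 - 1*(-471691) = 21620 + 471691 = 493311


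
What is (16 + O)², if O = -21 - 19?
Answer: 576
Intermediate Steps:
O = -40
(16 + O)² = (16 - 40)² = (-24)² = 576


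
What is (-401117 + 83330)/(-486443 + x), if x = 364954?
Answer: 317787/121489 ≈ 2.6158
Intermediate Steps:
(-401117 + 83330)/(-486443 + x) = (-401117 + 83330)/(-486443 + 364954) = -317787/(-121489) = -317787*(-1/121489) = 317787/121489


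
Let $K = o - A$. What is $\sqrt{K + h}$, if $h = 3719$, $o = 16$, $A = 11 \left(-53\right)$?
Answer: $\sqrt{4318} \approx 65.711$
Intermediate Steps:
$A = -583$
$K = 599$ ($K = 16 - -583 = 16 + 583 = 599$)
$\sqrt{K + h} = \sqrt{599 + 3719} = \sqrt{4318}$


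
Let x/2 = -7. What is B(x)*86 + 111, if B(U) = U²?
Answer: 16967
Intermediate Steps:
x = -14 (x = 2*(-7) = -14)
B(x)*86 + 111 = (-14)²*86 + 111 = 196*86 + 111 = 16856 + 111 = 16967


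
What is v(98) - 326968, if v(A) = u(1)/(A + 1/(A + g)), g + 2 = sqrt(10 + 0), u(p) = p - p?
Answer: -326968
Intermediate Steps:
u(p) = 0
g = -2 + sqrt(10) (g = -2 + sqrt(10 + 0) = -2 + sqrt(10) ≈ 1.1623)
v(A) = 0 (v(A) = 0/(A + 1/(A + (-2 + sqrt(10)))) = 0/(A + 1/(-2 + A + sqrt(10))) = 0)
v(98) - 326968 = 0 - 326968 = -326968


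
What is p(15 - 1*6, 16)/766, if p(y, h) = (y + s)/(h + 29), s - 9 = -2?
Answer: 8/17235 ≈ 0.00046417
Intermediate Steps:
s = 7 (s = 9 - 2 = 7)
p(y, h) = (7 + y)/(29 + h) (p(y, h) = (y + 7)/(h + 29) = (7 + y)/(29 + h))
p(15 - 1*6, 16)/766 = ((7 + (15 - 1*6))/(29 + 16))/766 = ((7 + (15 - 6))/45)*(1/766) = ((7 + 9)/45)*(1/766) = ((1/45)*16)*(1/766) = (16/45)*(1/766) = 8/17235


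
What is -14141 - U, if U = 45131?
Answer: -59272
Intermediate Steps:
-14141 - U = -14141 - 1*45131 = -14141 - 45131 = -59272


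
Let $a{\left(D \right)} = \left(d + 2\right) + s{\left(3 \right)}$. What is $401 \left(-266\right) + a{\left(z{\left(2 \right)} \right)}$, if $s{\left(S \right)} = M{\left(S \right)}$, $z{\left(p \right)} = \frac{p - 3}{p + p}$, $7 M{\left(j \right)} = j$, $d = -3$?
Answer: $- \frac{746666}{7} \approx -1.0667 \cdot 10^{5}$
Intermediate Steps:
$M{\left(j \right)} = \frac{j}{7}$
$z{\left(p \right)} = \frac{-3 + p}{2 p}$
$s{\left(S \right)} = \frac{S}{7}$
$a{\left(D \right)} = - \frac{4}{7}$ ($a{\left(D \right)} = \left(-3 + 2\right) + \frac{1}{7} \cdot 3 = -1 + \frac{3}{7} = - \frac{4}{7}$)
$401 \left(-266\right) + a{\left(z{\left(2 \right)} \right)} = 401 \left(-266\right) - \frac{4}{7} = -106666 - \frac{4}{7} = - \frac{746666}{7}$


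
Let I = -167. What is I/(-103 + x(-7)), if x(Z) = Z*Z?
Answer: 167/54 ≈ 3.0926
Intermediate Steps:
x(Z) = Z²
I/(-103 + x(-7)) = -167/(-103 + (-7)²) = -167/(-103 + 49) = -167/(-54) = -167*(-1/54) = 167/54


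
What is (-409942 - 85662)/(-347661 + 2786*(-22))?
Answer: 495604/408953 ≈ 1.2119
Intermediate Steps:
(-409942 - 85662)/(-347661 + 2786*(-22)) = -495604/(-347661 - 61292) = -495604/(-408953) = -495604*(-1/408953) = 495604/408953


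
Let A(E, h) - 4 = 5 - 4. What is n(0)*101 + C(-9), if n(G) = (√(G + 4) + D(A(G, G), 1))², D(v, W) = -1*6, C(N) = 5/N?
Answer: 14539/9 ≈ 1615.4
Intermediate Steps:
A(E, h) = 5 (A(E, h) = 4 + (5 - 4) = 4 + 1 = 5)
D(v, W) = -6
n(G) = (-6 + √(4 + G))² (n(G) = (√(G + 4) - 6)² = (√(4 + G) - 6)² = (-6 + √(4 + G))²)
n(0)*101 + C(-9) = (-6 + √(4 + 0))²*101 + 5/(-9) = (-6 + √4)²*101 + 5*(-⅑) = (-6 + 2)²*101 - 5/9 = (-4)²*101 - 5/9 = 16*101 - 5/9 = 1616 - 5/9 = 14539/9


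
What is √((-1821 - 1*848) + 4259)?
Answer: √1590 ≈ 39.875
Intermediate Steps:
√((-1821 - 1*848) + 4259) = √((-1821 - 848) + 4259) = √(-2669 + 4259) = √1590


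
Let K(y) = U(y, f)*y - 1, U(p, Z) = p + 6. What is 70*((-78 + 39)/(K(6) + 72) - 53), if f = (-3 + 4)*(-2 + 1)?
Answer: -41020/11 ≈ -3729.1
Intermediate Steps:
f = -1 (f = 1*(-1) = -1)
U(p, Z) = 6 + p
K(y) = -1 + y*(6 + y) (K(y) = (6 + y)*y - 1 = y*(6 + y) - 1 = -1 + y*(6 + y))
70*((-78 + 39)/(K(6) + 72) - 53) = 70*((-78 + 39)/((-1 + 6*(6 + 6)) + 72) - 53) = 70*(-39/((-1 + 6*12) + 72) - 53) = 70*(-39/((-1 + 72) + 72) - 53) = 70*(-39/(71 + 72) - 53) = 70*(-39/143 - 53) = 70*(-39*1/143 - 53) = 70*(-3/11 - 53) = 70*(-586/11) = -41020/11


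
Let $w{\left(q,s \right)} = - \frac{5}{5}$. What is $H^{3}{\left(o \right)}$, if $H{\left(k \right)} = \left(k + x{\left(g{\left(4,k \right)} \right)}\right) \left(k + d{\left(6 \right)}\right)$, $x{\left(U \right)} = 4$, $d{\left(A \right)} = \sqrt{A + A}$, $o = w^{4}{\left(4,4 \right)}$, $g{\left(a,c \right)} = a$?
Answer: $4625 + 3750 \sqrt{3} \approx 11120.0$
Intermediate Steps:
$w{\left(q,s \right)} = -1$ ($w{\left(q,s \right)} = \left(-5\right) \frac{1}{5} = -1$)
$o = 1$ ($o = \left(-1\right)^{4} = 1$)
$d{\left(A \right)} = \sqrt{2} \sqrt{A}$ ($d{\left(A \right)} = \sqrt{2 A} = \sqrt{2} \sqrt{A}$)
$H{\left(k \right)} = \left(4 + k\right) \left(k + 2 \sqrt{3}\right)$ ($H{\left(k \right)} = \left(k + 4\right) \left(k + \sqrt{2} \sqrt{6}\right) = \left(4 + k\right) \left(k + 2 \sqrt{3}\right)$)
$H^{3}{\left(o \right)} = \left(1^{2} + 4 \cdot 1 + 8 \sqrt{3} + 2 \cdot 1 \sqrt{3}\right)^{3} = \left(1 + 4 + 8 \sqrt{3} + 2 \sqrt{3}\right)^{3} = \left(5 + 10 \sqrt{3}\right)^{3}$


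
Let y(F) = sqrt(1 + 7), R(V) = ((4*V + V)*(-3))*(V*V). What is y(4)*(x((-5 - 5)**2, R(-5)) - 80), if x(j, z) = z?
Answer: 3590*sqrt(2) ≈ 5077.0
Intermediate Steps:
R(V) = -15*V**3 (R(V) = ((5*V)*(-3))*V**2 = (-15*V)*V**2 = -15*V**3)
y(F) = 2*sqrt(2) (y(F) = sqrt(8) = 2*sqrt(2))
y(4)*(x((-5 - 5)**2, R(-5)) - 80) = (2*sqrt(2))*(-15*(-5)**3 - 80) = (2*sqrt(2))*(-15*(-125) - 80) = (2*sqrt(2))*(1875 - 80) = (2*sqrt(2))*1795 = 3590*sqrt(2)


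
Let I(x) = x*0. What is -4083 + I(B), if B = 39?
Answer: -4083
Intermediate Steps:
I(x) = 0
-4083 + I(B) = -4083 + 0 = -4083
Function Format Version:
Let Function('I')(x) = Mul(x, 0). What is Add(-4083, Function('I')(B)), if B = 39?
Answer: -4083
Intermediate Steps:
Function('I')(x) = 0
Add(-4083, Function('I')(B)) = Add(-4083, 0) = -4083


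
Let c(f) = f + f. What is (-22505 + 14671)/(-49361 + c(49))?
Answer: 7834/49263 ≈ 0.15902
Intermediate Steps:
c(f) = 2*f
(-22505 + 14671)/(-49361 + c(49)) = (-22505 + 14671)/(-49361 + 2*49) = -7834/(-49361 + 98) = -7834/(-49263) = -7834*(-1/49263) = 7834/49263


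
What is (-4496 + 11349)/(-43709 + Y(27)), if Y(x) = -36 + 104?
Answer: -6853/43641 ≈ -0.15703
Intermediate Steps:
Y(x) = 68
(-4496 + 11349)/(-43709 + Y(27)) = (-4496 + 11349)/(-43709 + 68) = 6853/(-43641) = 6853*(-1/43641) = -6853/43641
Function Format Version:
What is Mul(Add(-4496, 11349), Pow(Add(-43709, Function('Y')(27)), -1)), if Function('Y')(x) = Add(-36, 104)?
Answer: Rational(-6853, 43641) ≈ -0.15703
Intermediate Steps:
Function('Y')(x) = 68
Mul(Add(-4496, 11349), Pow(Add(-43709, Function('Y')(27)), -1)) = Mul(Add(-4496, 11349), Pow(Add(-43709, 68), -1)) = Mul(6853, Pow(-43641, -1)) = Mul(6853, Rational(-1, 43641)) = Rational(-6853, 43641)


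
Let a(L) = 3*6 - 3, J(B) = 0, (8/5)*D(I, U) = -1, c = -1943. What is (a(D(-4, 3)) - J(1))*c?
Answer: -29145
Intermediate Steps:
D(I, U) = -5/8 (D(I, U) = (5/8)*(-1) = -5/8)
a(L) = 15 (a(L) = 18 - 3 = 15)
(a(D(-4, 3)) - J(1))*c = (15 - 1*0)*(-1943) = (15 + 0)*(-1943) = 15*(-1943) = -29145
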